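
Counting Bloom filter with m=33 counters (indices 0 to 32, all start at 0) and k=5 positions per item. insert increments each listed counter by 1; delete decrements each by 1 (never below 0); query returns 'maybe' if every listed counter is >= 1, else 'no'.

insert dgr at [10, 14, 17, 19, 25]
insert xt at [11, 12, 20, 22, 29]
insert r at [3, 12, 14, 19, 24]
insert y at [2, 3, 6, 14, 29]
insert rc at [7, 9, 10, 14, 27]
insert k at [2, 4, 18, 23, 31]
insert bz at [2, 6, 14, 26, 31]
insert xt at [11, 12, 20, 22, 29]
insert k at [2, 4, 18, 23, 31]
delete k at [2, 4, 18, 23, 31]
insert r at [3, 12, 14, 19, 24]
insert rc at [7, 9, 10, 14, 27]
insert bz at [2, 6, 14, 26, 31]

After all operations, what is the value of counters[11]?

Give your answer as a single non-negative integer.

Step 1: insert dgr at [10, 14, 17, 19, 25] -> counters=[0,0,0,0,0,0,0,0,0,0,1,0,0,0,1,0,0,1,0,1,0,0,0,0,0,1,0,0,0,0,0,0,0]
Step 2: insert xt at [11, 12, 20, 22, 29] -> counters=[0,0,0,0,0,0,0,0,0,0,1,1,1,0,1,0,0,1,0,1,1,0,1,0,0,1,0,0,0,1,0,0,0]
Step 3: insert r at [3, 12, 14, 19, 24] -> counters=[0,0,0,1,0,0,0,0,0,0,1,1,2,0,2,0,0,1,0,2,1,0,1,0,1,1,0,0,0,1,0,0,0]
Step 4: insert y at [2, 3, 6, 14, 29] -> counters=[0,0,1,2,0,0,1,0,0,0,1,1,2,0,3,0,0,1,0,2,1,0,1,0,1,1,0,0,0,2,0,0,0]
Step 5: insert rc at [7, 9, 10, 14, 27] -> counters=[0,0,1,2,0,0,1,1,0,1,2,1,2,0,4,0,0,1,0,2,1,0,1,0,1,1,0,1,0,2,0,0,0]
Step 6: insert k at [2, 4, 18, 23, 31] -> counters=[0,0,2,2,1,0,1,1,0,1,2,1,2,0,4,0,0,1,1,2,1,0,1,1,1,1,0,1,0,2,0,1,0]
Step 7: insert bz at [2, 6, 14, 26, 31] -> counters=[0,0,3,2,1,0,2,1,0,1,2,1,2,0,5,0,0,1,1,2,1,0,1,1,1,1,1,1,0,2,0,2,0]
Step 8: insert xt at [11, 12, 20, 22, 29] -> counters=[0,0,3,2,1,0,2,1,0,1,2,2,3,0,5,0,0,1,1,2,2,0,2,1,1,1,1,1,0,3,0,2,0]
Step 9: insert k at [2, 4, 18, 23, 31] -> counters=[0,0,4,2,2,0,2,1,0,1,2,2,3,0,5,0,0,1,2,2,2,0,2,2,1,1,1,1,0,3,0,3,0]
Step 10: delete k at [2, 4, 18, 23, 31] -> counters=[0,0,3,2,1,0,2,1,0,1,2,2,3,0,5,0,0,1,1,2,2,0,2,1,1,1,1,1,0,3,0,2,0]
Step 11: insert r at [3, 12, 14, 19, 24] -> counters=[0,0,3,3,1,0,2,1,0,1,2,2,4,0,6,0,0,1,1,3,2,0,2,1,2,1,1,1,0,3,0,2,0]
Step 12: insert rc at [7, 9, 10, 14, 27] -> counters=[0,0,3,3,1,0,2,2,0,2,3,2,4,0,7,0,0,1,1,3,2,0,2,1,2,1,1,2,0,3,0,2,0]
Step 13: insert bz at [2, 6, 14, 26, 31] -> counters=[0,0,4,3,1,0,3,2,0,2,3,2,4,0,8,0,0,1,1,3,2,0,2,1,2,1,2,2,0,3,0,3,0]
Final counters=[0,0,4,3,1,0,3,2,0,2,3,2,4,0,8,0,0,1,1,3,2,0,2,1,2,1,2,2,0,3,0,3,0] -> counters[11]=2

Answer: 2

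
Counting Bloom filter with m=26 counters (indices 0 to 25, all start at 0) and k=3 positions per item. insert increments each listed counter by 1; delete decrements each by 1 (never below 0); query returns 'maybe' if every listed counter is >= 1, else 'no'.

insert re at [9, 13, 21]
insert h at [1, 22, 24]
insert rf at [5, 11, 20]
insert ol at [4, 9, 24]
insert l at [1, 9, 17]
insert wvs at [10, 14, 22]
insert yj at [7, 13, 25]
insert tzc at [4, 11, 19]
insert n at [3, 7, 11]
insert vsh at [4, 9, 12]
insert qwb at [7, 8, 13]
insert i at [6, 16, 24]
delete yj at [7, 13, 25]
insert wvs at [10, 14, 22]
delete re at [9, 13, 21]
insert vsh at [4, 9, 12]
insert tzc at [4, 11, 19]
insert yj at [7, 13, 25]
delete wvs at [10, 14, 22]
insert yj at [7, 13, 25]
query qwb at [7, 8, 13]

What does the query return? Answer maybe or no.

Step 1: insert re at [9, 13, 21] -> counters=[0,0,0,0,0,0,0,0,0,1,0,0,0,1,0,0,0,0,0,0,0,1,0,0,0,0]
Step 2: insert h at [1, 22, 24] -> counters=[0,1,0,0,0,0,0,0,0,1,0,0,0,1,0,0,0,0,0,0,0,1,1,0,1,0]
Step 3: insert rf at [5, 11, 20] -> counters=[0,1,0,0,0,1,0,0,0,1,0,1,0,1,0,0,0,0,0,0,1,1,1,0,1,0]
Step 4: insert ol at [4, 9, 24] -> counters=[0,1,0,0,1,1,0,0,0,2,0,1,0,1,0,0,0,0,0,0,1,1,1,0,2,0]
Step 5: insert l at [1, 9, 17] -> counters=[0,2,0,0,1,1,0,0,0,3,0,1,0,1,0,0,0,1,0,0,1,1,1,0,2,0]
Step 6: insert wvs at [10, 14, 22] -> counters=[0,2,0,0,1,1,0,0,0,3,1,1,0,1,1,0,0,1,0,0,1,1,2,0,2,0]
Step 7: insert yj at [7, 13, 25] -> counters=[0,2,0,0,1,1,0,1,0,3,1,1,0,2,1,0,0,1,0,0,1,1,2,0,2,1]
Step 8: insert tzc at [4, 11, 19] -> counters=[0,2,0,0,2,1,0,1,0,3,1,2,0,2,1,0,0,1,0,1,1,1,2,0,2,1]
Step 9: insert n at [3, 7, 11] -> counters=[0,2,0,1,2,1,0,2,0,3,1,3,0,2,1,0,0,1,0,1,1,1,2,0,2,1]
Step 10: insert vsh at [4, 9, 12] -> counters=[0,2,0,1,3,1,0,2,0,4,1,3,1,2,1,0,0,1,0,1,1,1,2,0,2,1]
Step 11: insert qwb at [7, 8, 13] -> counters=[0,2,0,1,3,1,0,3,1,4,1,3,1,3,1,0,0,1,0,1,1,1,2,0,2,1]
Step 12: insert i at [6, 16, 24] -> counters=[0,2,0,1,3,1,1,3,1,4,1,3,1,3,1,0,1,1,0,1,1,1,2,0,3,1]
Step 13: delete yj at [7, 13, 25] -> counters=[0,2,0,1,3,1,1,2,1,4,1,3,1,2,1,0,1,1,0,1,1,1,2,0,3,0]
Step 14: insert wvs at [10, 14, 22] -> counters=[0,2,0,1,3,1,1,2,1,4,2,3,1,2,2,0,1,1,0,1,1,1,3,0,3,0]
Step 15: delete re at [9, 13, 21] -> counters=[0,2,0,1,3,1,1,2,1,3,2,3,1,1,2,0,1,1,0,1,1,0,3,0,3,0]
Step 16: insert vsh at [4, 9, 12] -> counters=[0,2,0,1,4,1,1,2,1,4,2,3,2,1,2,0,1,1,0,1,1,0,3,0,3,0]
Step 17: insert tzc at [4, 11, 19] -> counters=[0,2,0,1,5,1,1,2,1,4,2,4,2,1,2,0,1,1,0,2,1,0,3,0,3,0]
Step 18: insert yj at [7, 13, 25] -> counters=[0,2,0,1,5,1,1,3,1,4,2,4,2,2,2,0,1,1,0,2,1,0,3,0,3,1]
Step 19: delete wvs at [10, 14, 22] -> counters=[0,2,0,1,5,1,1,3,1,4,1,4,2,2,1,0,1,1,0,2,1,0,2,0,3,1]
Step 20: insert yj at [7, 13, 25] -> counters=[0,2,0,1,5,1,1,4,1,4,1,4,2,3,1,0,1,1,0,2,1,0,2,0,3,2]
Query qwb: check counters[7]=4 counters[8]=1 counters[13]=3 -> maybe

Answer: maybe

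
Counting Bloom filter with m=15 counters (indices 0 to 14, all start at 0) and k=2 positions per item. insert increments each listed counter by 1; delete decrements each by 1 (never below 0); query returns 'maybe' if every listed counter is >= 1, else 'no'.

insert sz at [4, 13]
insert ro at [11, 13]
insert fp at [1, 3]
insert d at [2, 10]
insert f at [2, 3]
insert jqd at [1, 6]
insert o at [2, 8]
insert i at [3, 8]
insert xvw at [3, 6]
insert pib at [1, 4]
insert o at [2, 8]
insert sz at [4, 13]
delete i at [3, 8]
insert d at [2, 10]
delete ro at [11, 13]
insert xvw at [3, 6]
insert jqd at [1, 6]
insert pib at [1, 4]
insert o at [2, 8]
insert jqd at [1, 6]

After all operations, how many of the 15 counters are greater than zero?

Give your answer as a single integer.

Answer: 8

Derivation:
Step 1: insert sz at [4, 13] -> counters=[0,0,0,0,1,0,0,0,0,0,0,0,0,1,0]
Step 2: insert ro at [11, 13] -> counters=[0,0,0,0,1,0,0,0,0,0,0,1,0,2,0]
Step 3: insert fp at [1, 3] -> counters=[0,1,0,1,1,0,0,0,0,0,0,1,0,2,0]
Step 4: insert d at [2, 10] -> counters=[0,1,1,1,1,0,0,0,0,0,1,1,0,2,0]
Step 5: insert f at [2, 3] -> counters=[0,1,2,2,1,0,0,0,0,0,1,1,0,2,0]
Step 6: insert jqd at [1, 6] -> counters=[0,2,2,2,1,0,1,0,0,0,1,1,0,2,0]
Step 7: insert o at [2, 8] -> counters=[0,2,3,2,1,0,1,0,1,0,1,1,0,2,0]
Step 8: insert i at [3, 8] -> counters=[0,2,3,3,1,0,1,0,2,0,1,1,0,2,0]
Step 9: insert xvw at [3, 6] -> counters=[0,2,3,4,1,0,2,0,2,0,1,1,0,2,0]
Step 10: insert pib at [1, 4] -> counters=[0,3,3,4,2,0,2,0,2,0,1,1,0,2,0]
Step 11: insert o at [2, 8] -> counters=[0,3,4,4,2,0,2,0,3,0,1,1,0,2,0]
Step 12: insert sz at [4, 13] -> counters=[0,3,4,4,3,0,2,0,3,0,1,1,0,3,0]
Step 13: delete i at [3, 8] -> counters=[0,3,4,3,3,0,2,0,2,0,1,1,0,3,0]
Step 14: insert d at [2, 10] -> counters=[0,3,5,3,3,0,2,0,2,0,2,1,0,3,0]
Step 15: delete ro at [11, 13] -> counters=[0,3,5,3,3,0,2,0,2,0,2,0,0,2,0]
Step 16: insert xvw at [3, 6] -> counters=[0,3,5,4,3,0,3,0,2,0,2,0,0,2,0]
Step 17: insert jqd at [1, 6] -> counters=[0,4,5,4,3,0,4,0,2,0,2,0,0,2,0]
Step 18: insert pib at [1, 4] -> counters=[0,5,5,4,4,0,4,0,2,0,2,0,0,2,0]
Step 19: insert o at [2, 8] -> counters=[0,5,6,4,4,0,4,0,3,0,2,0,0,2,0]
Step 20: insert jqd at [1, 6] -> counters=[0,6,6,4,4,0,5,0,3,0,2,0,0,2,0]
Final counters=[0,6,6,4,4,0,5,0,3,0,2,0,0,2,0] -> 8 nonzero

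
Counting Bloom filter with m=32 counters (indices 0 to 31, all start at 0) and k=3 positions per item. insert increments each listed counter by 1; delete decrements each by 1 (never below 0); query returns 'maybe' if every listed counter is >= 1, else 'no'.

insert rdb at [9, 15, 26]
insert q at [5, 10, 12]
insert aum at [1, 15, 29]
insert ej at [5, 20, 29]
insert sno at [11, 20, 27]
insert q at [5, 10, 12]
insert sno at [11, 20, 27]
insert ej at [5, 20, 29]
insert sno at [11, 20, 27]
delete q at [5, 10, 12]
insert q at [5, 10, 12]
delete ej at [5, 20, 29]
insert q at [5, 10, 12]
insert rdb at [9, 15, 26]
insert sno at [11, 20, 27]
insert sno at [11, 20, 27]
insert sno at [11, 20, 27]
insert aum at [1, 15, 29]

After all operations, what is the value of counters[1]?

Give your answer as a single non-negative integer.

Step 1: insert rdb at [9, 15, 26] -> counters=[0,0,0,0,0,0,0,0,0,1,0,0,0,0,0,1,0,0,0,0,0,0,0,0,0,0,1,0,0,0,0,0]
Step 2: insert q at [5, 10, 12] -> counters=[0,0,0,0,0,1,0,0,0,1,1,0,1,0,0,1,0,0,0,0,0,0,0,0,0,0,1,0,0,0,0,0]
Step 3: insert aum at [1, 15, 29] -> counters=[0,1,0,0,0,1,0,0,0,1,1,0,1,0,0,2,0,0,0,0,0,0,0,0,0,0,1,0,0,1,0,0]
Step 4: insert ej at [5, 20, 29] -> counters=[0,1,0,0,0,2,0,0,0,1,1,0,1,0,0,2,0,0,0,0,1,0,0,0,0,0,1,0,0,2,0,0]
Step 5: insert sno at [11, 20, 27] -> counters=[0,1,0,0,0,2,0,0,0,1,1,1,1,0,0,2,0,0,0,0,2,0,0,0,0,0,1,1,0,2,0,0]
Step 6: insert q at [5, 10, 12] -> counters=[0,1,0,0,0,3,0,0,0,1,2,1,2,0,0,2,0,0,0,0,2,0,0,0,0,0,1,1,0,2,0,0]
Step 7: insert sno at [11, 20, 27] -> counters=[0,1,0,0,0,3,0,0,0,1,2,2,2,0,0,2,0,0,0,0,3,0,0,0,0,0,1,2,0,2,0,0]
Step 8: insert ej at [5, 20, 29] -> counters=[0,1,0,0,0,4,0,0,0,1,2,2,2,0,0,2,0,0,0,0,4,0,0,0,0,0,1,2,0,3,0,0]
Step 9: insert sno at [11, 20, 27] -> counters=[0,1,0,0,0,4,0,0,0,1,2,3,2,0,0,2,0,0,0,0,5,0,0,0,0,0,1,3,0,3,0,0]
Step 10: delete q at [5, 10, 12] -> counters=[0,1,0,0,0,3,0,0,0,1,1,3,1,0,0,2,0,0,0,0,5,0,0,0,0,0,1,3,0,3,0,0]
Step 11: insert q at [5, 10, 12] -> counters=[0,1,0,0,0,4,0,0,0,1,2,3,2,0,0,2,0,0,0,0,5,0,0,0,0,0,1,3,0,3,0,0]
Step 12: delete ej at [5, 20, 29] -> counters=[0,1,0,0,0,3,0,0,0,1,2,3,2,0,0,2,0,0,0,0,4,0,0,0,0,0,1,3,0,2,0,0]
Step 13: insert q at [5, 10, 12] -> counters=[0,1,0,0,0,4,0,0,0,1,3,3,3,0,0,2,0,0,0,0,4,0,0,0,0,0,1,3,0,2,0,0]
Step 14: insert rdb at [9, 15, 26] -> counters=[0,1,0,0,0,4,0,0,0,2,3,3,3,0,0,3,0,0,0,0,4,0,0,0,0,0,2,3,0,2,0,0]
Step 15: insert sno at [11, 20, 27] -> counters=[0,1,0,0,0,4,0,0,0,2,3,4,3,0,0,3,0,0,0,0,5,0,0,0,0,0,2,4,0,2,0,0]
Step 16: insert sno at [11, 20, 27] -> counters=[0,1,0,0,0,4,0,0,0,2,3,5,3,0,0,3,0,0,0,0,6,0,0,0,0,0,2,5,0,2,0,0]
Step 17: insert sno at [11, 20, 27] -> counters=[0,1,0,0,0,4,0,0,0,2,3,6,3,0,0,3,0,0,0,0,7,0,0,0,0,0,2,6,0,2,0,0]
Step 18: insert aum at [1, 15, 29] -> counters=[0,2,0,0,0,4,0,0,0,2,3,6,3,0,0,4,0,0,0,0,7,0,0,0,0,0,2,6,0,3,0,0]
Final counters=[0,2,0,0,0,4,0,0,0,2,3,6,3,0,0,4,0,0,0,0,7,0,0,0,0,0,2,6,0,3,0,0] -> counters[1]=2

Answer: 2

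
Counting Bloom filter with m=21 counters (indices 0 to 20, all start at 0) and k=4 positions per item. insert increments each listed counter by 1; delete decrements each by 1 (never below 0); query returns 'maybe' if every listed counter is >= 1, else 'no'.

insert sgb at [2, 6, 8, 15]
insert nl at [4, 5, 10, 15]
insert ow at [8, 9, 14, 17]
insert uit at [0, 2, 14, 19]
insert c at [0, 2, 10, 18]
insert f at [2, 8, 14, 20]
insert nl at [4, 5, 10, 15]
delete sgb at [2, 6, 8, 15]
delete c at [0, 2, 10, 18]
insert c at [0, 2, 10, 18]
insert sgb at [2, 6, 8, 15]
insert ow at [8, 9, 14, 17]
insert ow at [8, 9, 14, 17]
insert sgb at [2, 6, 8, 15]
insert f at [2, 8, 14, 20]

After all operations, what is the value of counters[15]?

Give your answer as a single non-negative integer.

Answer: 4

Derivation:
Step 1: insert sgb at [2, 6, 8, 15] -> counters=[0,0,1,0,0,0,1,0,1,0,0,0,0,0,0,1,0,0,0,0,0]
Step 2: insert nl at [4, 5, 10, 15] -> counters=[0,0,1,0,1,1,1,0,1,0,1,0,0,0,0,2,0,0,0,0,0]
Step 3: insert ow at [8, 9, 14, 17] -> counters=[0,0,1,0,1,1,1,0,2,1,1,0,0,0,1,2,0,1,0,0,0]
Step 4: insert uit at [0, 2, 14, 19] -> counters=[1,0,2,0,1,1,1,0,2,1,1,0,0,0,2,2,0,1,0,1,0]
Step 5: insert c at [0, 2, 10, 18] -> counters=[2,0,3,0,1,1,1,0,2,1,2,0,0,0,2,2,0,1,1,1,0]
Step 6: insert f at [2, 8, 14, 20] -> counters=[2,0,4,0,1,1,1,0,3,1,2,0,0,0,3,2,0,1,1,1,1]
Step 7: insert nl at [4, 5, 10, 15] -> counters=[2,0,4,0,2,2,1,0,3,1,3,0,0,0,3,3,0,1,1,1,1]
Step 8: delete sgb at [2, 6, 8, 15] -> counters=[2,0,3,0,2,2,0,0,2,1,3,0,0,0,3,2,0,1,1,1,1]
Step 9: delete c at [0, 2, 10, 18] -> counters=[1,0,2,0,2,2,0,0,2,1,2,0,0,0,3,2,0,1,0,1,1]
Step 10: insert c at [0, 2, 10, 18] -> counters=[2,0,3,0,2,2,0,0,2,1,3,0,0,0,3,2,0,1,1,1,1]
Step 11: insert sgb at [2, 6, 8, 15] -> counters=[2,0,4,0,2,2,1,0,3,1,3,0,0,0,3,3,0,1,1,1,1]
Step 12: insert ow at [8, 9, 14, 17] -> counters=[2,0,4,0,2,2,1,0,4,2,3,0,0,0,4,3,0,2,1,1,1]
Step 13: insert ow at [8, 9, 14, 17] -> counters=[2,0,4,0,2,2,1,0,5,3,3,0,0,0,5,3,0,3,1,1,1]
Step 14: insert sgb at [2, 6, 8, 15] -> counters=[2,0,5,0,2,2,2,0,6,3,3,0,0,0,5,4,0,3,1,1,1]
Step 15: insert f at [2, 8, 14, 20] -> counters=[2,0,6,0,2,2,2,0,7,3,3,0,0,0,6,4,0,3,1,1,2]
Final counters=[2,0,6,0,2,2,2,0,7,3,3,0,0,0,6,4,0,3,1,1,2] -> counters[15]=4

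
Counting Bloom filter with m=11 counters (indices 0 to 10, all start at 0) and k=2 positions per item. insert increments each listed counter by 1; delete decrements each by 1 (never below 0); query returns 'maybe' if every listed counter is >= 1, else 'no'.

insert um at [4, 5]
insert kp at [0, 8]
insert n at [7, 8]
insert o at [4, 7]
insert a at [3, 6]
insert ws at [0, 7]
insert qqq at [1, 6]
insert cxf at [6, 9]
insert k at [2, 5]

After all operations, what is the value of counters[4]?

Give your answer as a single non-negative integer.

Step 1: insert um at [4, 5] -> counters=[0,0,0,0,1,1,0,0,0,0,0]
Step 2: insert kp at [0, 8] -> counters=[1,0,0,0,1,1,0,0,1,0,0]
Step 3: insert n at [7, 8] -> counters=[1,0,0,0,1,1,0,1,2,0,0]
Step 4: insert o at [4, 7] -> counters=[1,0,0,0,2,1,0,2,2,0,0]
Step 5: insert a at [3, 6] -> counters=[1,0,0,1,2,1,1,2,2,0,0]
Step 6: insert ws at [0, 7] -> counters=[2,0,0,1,2,1,1,3,2,0,0]
Step 7: insert qqq at [1, 6] -> counters=[2,1,0,1,2,1,2,3,2,0,0]
Step 8: insert cxf at [6, 9] -> counters=[2,1,0,1,2,1,3,3,2,1,0]
Step 9: insert k at [2, 5] -> counters=[2,1,1,1,2,2,3,3,2,1,0]
Final counters=[2,1,1,1,2,2,3,3,2,1,0] -> counters[4]=2

Answer: 2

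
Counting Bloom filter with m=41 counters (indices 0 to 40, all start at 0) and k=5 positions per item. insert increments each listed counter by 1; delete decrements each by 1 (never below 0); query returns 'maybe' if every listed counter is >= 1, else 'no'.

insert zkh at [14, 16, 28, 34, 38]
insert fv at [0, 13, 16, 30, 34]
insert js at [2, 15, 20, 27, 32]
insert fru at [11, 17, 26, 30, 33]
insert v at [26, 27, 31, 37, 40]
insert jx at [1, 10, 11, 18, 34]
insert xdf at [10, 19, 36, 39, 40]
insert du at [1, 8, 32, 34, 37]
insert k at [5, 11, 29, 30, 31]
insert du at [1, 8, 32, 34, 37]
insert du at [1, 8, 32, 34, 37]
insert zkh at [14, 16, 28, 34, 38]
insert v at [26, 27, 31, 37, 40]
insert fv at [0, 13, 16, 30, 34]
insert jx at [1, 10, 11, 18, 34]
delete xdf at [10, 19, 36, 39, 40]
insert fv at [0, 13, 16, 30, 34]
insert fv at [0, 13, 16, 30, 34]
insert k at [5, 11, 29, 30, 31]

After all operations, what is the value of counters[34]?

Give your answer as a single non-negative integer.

Step 1: insert zkh at [14, 16, 28, 34, 38] -> counters=[0,0,0,0,0,0,0,0,0,0,0,0,0,0,1,0,1,0,0,0,0,0,0,0,0,0,0,0,1,0,0,0,0,0,1,0,0,0,1,0,0]
Step 2: insert fv at [0, 13, 16, 30, 34] -> counters=[1,0,0,0,0,0,0,0,0,0,0,0,0,1,1,0,2,0,0,0,0,0,0,0,0,0,0,0,1,0,1,0,0,0,2,0,0,0,1,0,0]
Step 3: insert js at [2, 15, 20, 27, 32] -> counters=[1,0,1,0,0,0,0,0,0,0,0,0,0,1,1,1,2,0,0,0,1,0,0,0,0,0,0,1,1,0,1,0,1,0,2,0,0,0,1,0,0]
Step 4: insert fru at [11, 17, 26, 30, 33] -> counters=[1,0,1,0,0,0,0,0,0,0,0,1,0,1,1,1,2,1,0,0,1,0,0,0,0,0,1,1,1,0,2,0,1,1,2,0,0,0,1,0,0]
Step 5: insert v at [26, 27, 31, 37, 40] -> counters=[1,0,1,0,0,0,0,0,0,0,0,1,0,1,1,1,2,1,0,0,1,0,0,0,0,0,2,2,1,0,2,1,1,1,2,0,0,1,1,0,1]
Step 6: insert jx at [1, 10, 11, 18, 34] -> counters=[1,1,1,0,0,0,0,0,0,0,1,2,0,1,1,1,2,1,1,0,1,0,0,0,0,0,2,2,1,0,2,1,1,1,3,0,0,1,1,0,1]
Step 7: insert xdf at [10, 19, 36, 39, 40] -> counters=[1,1,1,0,0,0,0,0,0,0,2,2,0,1,1,1,2,1,1,1,1,0,0,0,0,0,2,2,1,0,2,1,1,1,3,0,1,1,1,1,2]
Step 8: insert du at [1, 8, 32, 34, 37] -> counters=[1,2,1,0,0,0,0,0,1,0,2,2,0,1,1,1,2,1,1,1,1,0,0,0,0,0,2,2,1,0,2,1,2,1,4,0,1,2,1,1,2]
Step 9: insert k at [5, 11, 29, 30, 31] -> counters=[1,2,1,0,0,1,0,0,1,0,2,3,0,1,1,1,2,1,1,1,1,0,0,0,0,0,2,2,1,1,3,2,2,1,4,0,1,2,1,1,2]
Step 10: insert du at [1, 8, 32, 34, 37] -> counters=[1,3,1,0,0,1,0,0,2,0,2,3,0,1,1,1,2,1,1,1,1,0,0,0,0,0,2,2,1,1,3,2,3,1,5,0,1,3,1,1,2]
Step 11: insert du at [1, 8, 32, 34, 37] -> counters=[1,4,1,0,0,1,0,0,3,0,2,3,0,1,1,1,2,1,1,1,1,0,0,0,0,0,2,2,1,1,3,2,4,1,6,0,1,4,1,1,2]
Step 12: insert zkh at [14, 16, 28, 34, 38] -> counters=[1,4,1,0,0,1,0,0,3,0,2,3,0,1,2,1,3,1,1,1,1,0,0,0,0,0,2,2,2,1,3,2,4,1,7,0,1,4,2,1,2]
Step 13: insert v at [26, 27, 31, 37, 40] -> counters=[1,4,1,0,0,1,0,0,3,0,2,3,0,1,2,1,3,1,1,1,1,0,0,0,0,0,3,3,2,1,3,3,4,1,7,0,1,5,2,1,3]
Step 14: insert fv at [0, 13, 16, 30, 34] -> counters=[2,4,1,0,0,1,0,0,3,0,2,3,0,2,2,1,4,1,1,1,1,0,0,0,0,0,3,3,2,1,4,3,4,1,8,0,1,5,2,1,3]
Step 15: insert jx at [1, 10, 11, 18, 34] -> counters=[2,5,1,0,0,1,0,0,3,0,3,4,0,2,2,1,4,1,2,1,1,0,0,0,0,0,3,3,2,1,4,3,4,1,9,0,1,5,2,1,3]
Step 16: delete xdf at [10, 19, 36, 39, 40] -> counters=[2,5,1,0,0,1,0,0,3,0,2,4,0,2,2,1,4,1,2,0,1,0,0,0,0,0,3,3,2,1,4,3,4,1,9,0,0,5,2,0,2]
Step 17: insert fv at [0, 13, 16, 30, 34] -> counters=[3,5,1,0,0,1,0,0,3,0,2,4,0,3,2,1,5,1,2,0,1,0,0,0,0,0,3,3,2,1,5,3,4,1,10,0,0,5,2,0,2]
Step 18: insert fv at [0, 13, 16, 30, 34] -> counters=[4,5,1,0,0,1,0,0,3,0,2,4,0,4,2,1,6,1,2,0,1,0,0,0,0,0,3,3,2,1,6,3,4,1,11,0,0,5,2,0,2]
Step 19: insert k at [5, 11, 29, 30, 31] -> counters=[4,5,1,0,0,2,0,0,3,0,2,5,0,4,2,1,6,1,2,0,1,0,0,0,0,0,3,3,2,2,7,4,4,1,11,0,0,5,2,0,2]
Final counters=[4,5,1,0,0,2,0,0,3,0,2,5,0,4,2,1,6,1,2,0,1,0,0,0,0,0,3,3,2,2,7,4,4,1,11,0,0,5,2,0,2] -> counters[34]=11

Answer: 11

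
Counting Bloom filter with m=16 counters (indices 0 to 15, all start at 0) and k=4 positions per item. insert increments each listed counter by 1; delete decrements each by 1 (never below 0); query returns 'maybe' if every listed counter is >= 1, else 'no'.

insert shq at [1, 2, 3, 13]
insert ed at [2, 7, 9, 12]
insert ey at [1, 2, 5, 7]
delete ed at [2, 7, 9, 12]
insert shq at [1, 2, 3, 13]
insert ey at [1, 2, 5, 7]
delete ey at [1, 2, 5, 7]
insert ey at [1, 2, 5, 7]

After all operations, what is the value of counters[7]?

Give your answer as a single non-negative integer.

Step 1: insert shq at [1, 2, 3, 13] -> counters=[0,1,1,1,0,0,0,0,0,0,0,0,0,1,0,0]
Step 2: insert ed at [2, 7, 9, 12] -> counters=[0,1,2,1,0,0,0,1,0,1,0,0,1,1,0,0]
Step 3: insert ey at [1, 2, 5, 7] -> counters=[0,2,3,1,0,1,0,2,0,1,0,0,1,1,0,0]
Step 4: delete ed at [2, 7, 9, 12] -> counters=[0,2,2,1,0,1,0,1,0,0,0,0,0,1,0,0]
Step 5: insert shq at [1, 2, 3, 13] -> counters=[0,3,3,2,0,1,0,1,0,0,0,0,0,2,0,0]
Step 6: insert ey at [1, 2, 5, 7] -> counters=[0,4,4,2,0,2,0,2,0,0,0,0,0,2,0,0]
Step 7: delete ey at [1, 2, 5, 7] -> counters=[0,3,3,2,0,1,0,1,0,0,0,0,0,2,0,0]
Step 8: insert ey at [1, 2, 5, 7] -> counters=[0,4,4,2,0,2,0,2,0,0,0,0,0,2,0,0]
Final counters=[0,4,4,2,0,2,0,2,0,0,0,0,0,2,0,0] -> counters[7]=2

Answer: 2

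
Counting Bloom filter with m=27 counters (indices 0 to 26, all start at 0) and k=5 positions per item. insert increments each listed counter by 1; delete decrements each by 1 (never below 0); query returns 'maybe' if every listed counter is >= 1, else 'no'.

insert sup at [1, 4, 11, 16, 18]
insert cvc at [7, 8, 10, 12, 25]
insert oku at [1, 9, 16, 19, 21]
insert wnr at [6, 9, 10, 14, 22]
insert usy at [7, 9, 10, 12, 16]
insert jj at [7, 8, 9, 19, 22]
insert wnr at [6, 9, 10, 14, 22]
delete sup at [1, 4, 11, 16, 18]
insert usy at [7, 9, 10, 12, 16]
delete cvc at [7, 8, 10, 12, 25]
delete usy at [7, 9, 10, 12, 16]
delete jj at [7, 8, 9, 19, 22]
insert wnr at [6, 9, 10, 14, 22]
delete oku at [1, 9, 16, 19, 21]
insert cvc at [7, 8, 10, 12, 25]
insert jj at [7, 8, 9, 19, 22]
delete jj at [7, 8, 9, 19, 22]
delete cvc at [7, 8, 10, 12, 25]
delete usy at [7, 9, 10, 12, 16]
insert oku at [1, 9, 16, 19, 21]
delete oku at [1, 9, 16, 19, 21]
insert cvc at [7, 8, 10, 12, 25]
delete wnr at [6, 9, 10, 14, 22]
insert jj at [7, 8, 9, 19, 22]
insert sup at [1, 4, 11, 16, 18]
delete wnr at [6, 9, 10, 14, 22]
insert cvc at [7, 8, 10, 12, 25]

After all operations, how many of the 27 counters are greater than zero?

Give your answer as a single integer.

Answer: 15

Derivation:
Step 1: insert sup at [1, 4, 11, 16, 18] -> counters=[0,1,0,0,1,0,0,0,0,0,0,1,0,0,0,0,1,0,1,0,0,0,0,0,0,0,0]
Step 2: insert cvc at [7, 8, 10, 12, 25] -> counters=[0,1,0,0,1,0,0,1,1,0,1,1,1,0,0,0,1,0,1,0,0,0,0,0,0,1,0]
Step 3: insert oku at [1, 9, 16, 19, 21] -> counters=[0,2,0,0,1,0,0,1,1,1,1,1,1,0,0,0,2,0,1,1,0,1,0,0,0,1,0]
Step 4: insert wnr at [6, 9, 10, 14, 22] -> counters=[0,2,0,0,1,0,1,1,1,2,2,1,1,0,1,0,2,0,1,1,0,1,1,0,0,1,0]
Step 5: insert usy at [7, 9, 10, 12, 16] -> counters=[0,2,0,0,1,0,1,2,1,3,3,1,2,0,1,0,3,0,1,1,0,1,1,0,0,1,0]
Step 6: insert jj at [7, 8, 9, 19, 22] -> counters=[0,2,0,0,1,0,1,3,2,4,3,1,2,0,1,0,3,0,1,2,0,1,2,0,0,1,0]
Step 7: insert wnr at [6, 9, 10, 14, 22] -> counters=[0,2,0,0,1,0,2,3,2,5,4,1,2,0,2,0,3,0,1,2,0,1,3,0,0,1,0]
Step 8: delete sup at [1, 4, 11, 16, 18] -> counters=[0,1,0,0,0,0,2,3,2,5,4,0,2,0,2,0,2,0,0,2,0,1,3,0,0,1,0]
Step 9: insert usy at [7, 9, 10, 12, 16] -> counters=[0,1,0,0,0,0,2,4,2,6,5,0,3,0,2,0,3,0,0,2,0,1,3,0,0,1,0]
Step 10: delete cvc at [7, 8, 10, 12, 25] -> counters=[0,1,0,0,0,0,2,3,1,6,4,0,2,0,2,0,3,0,0,2,0,1,3,0,0,0,0]
Step 11: delete usy at [7, 9, 10, 12, 16] -> counters=[0,1,0,0,0,0,2,2,1,5,3,0,1,0,2,0,2,0,0,2,0,1,3,0,0,0,0]
Step 12: delete jj at [7, 8, 9, 19, 22] -> counters=[0,1,0,0,0,0,2,1,0,4,3,0,1,0,2,0,2,0,0,1,0,1,2,0,0,0,0]
Step 13: insert wnr at [6, 9, 10, 14, 22] -> counters=[0,1,0,0,0,0,3,1,0,5,4,0,1,0,3,0,2,0,0,1,0,1,3,0,0,0,0]
Step 14: delete oku at [1, 9, 16, 19, 21] -> counters=[0,0,0,0,0,0,3,1,0,4,4,0,1,0,3,0,1,0,0,0,0,0,3,0,0,0,0]
Step 15: insert cvc at [7, 8, 10, 12, 25] -> counters=[0,0,0,0,0,0,3,2,1,4,5,0,2,0,3,0,1,0,0,0,0,0,3,0,0,1,0]
Step 16: insert jj at [7, 8, 9, 19, 22] -> counters=[0,0,0,0,0,0,3,3,2,5,5,0,2,0,3,0,1,0,0,1,0,0,4,0,0,1,0]
Step 17: delete jj at [7, 8, 9, 19, 22] -> counters=[0,0,0,0,0,0,3,2,1,4,5,0,2,0,3,0,1,0,0,0,0,0,3,0,0,1,0]
Step 18: delete cvc at [7, 8, 10, 12, 25] -> counters=[0,0,0,0,0,0,3,1,0,4,4,0,1,0,3,0,1,0,0,0,0,0,3,0,0,0,0]
Step 19: delete usy at [7, 9, 10, 12, 16] -> counters=[0,0,0,0,0,0,3,0,0,3,3,0,0,0,3,0,0,0,0,0,0,0,3,0,0,0,0]
Step 20: insert oku at [1, 9, 16, 19, 21] -> counters=[0,1,0,0,0,0,3,0,0,4,3,0,0,0,3,0,1,0,0,1,0,1,3,0,0,0,0]
Step 21: delete oku at [1, 9, 16, 19, 21] -> counters=[0,0,0,0,0,0,3,0,0,3,3,0,0,0,3,0,0,0,0,0,0,0,3,0,0,0,0]
Step 22: insert cvc at [7, 8, 10, 12, 25] -> counters=[0,0,0,0,0,0,3,1,1,3,4,0,1,0,3,0,0,0,0,0,0,0,3,0,0,1,0]
Step 23: delete wnr at [6, 9, 10, 14, 22] -> counters=[0,0,0,0,0,0,2,1,1,2,3,0,1,0,2,0,0,0,0,0,0,0,2,0,0,1,0]
Step 24: insert jj at [7, 8, 9, 19, 22] -> counters=[0,0,0,0,0,0,2,2,2,3,3,0,1,0,2,0,0,0,0,1,0,0,3,0,0,1,0]
Step 25: insert sup at [1, 4, 11, 16, 18] -> counters=[0,1,0,0,1,0,2,2,2,3,3,1,1,0,2,0,1,0,1,1,0,0,3,0,0,1,0]
Step 26: delete wnr at [6, 9, 10, 14, 22] -> counters=[0,1,0,0,1,0,1,2,2,2,2,1,1,0,1,0,1,0,1,1,0,0,2,0,0,1,0]
Step 27: insert cvc at [7, 8, 10, 12, 25] -> counters=[0,1,0,0,1,0,1,3,3,2,3,1,2,0,1,0,1,0,1,1,0,0,2,0,0,2,0]
Final counters=[0,1,0,0,1,0,1,3,3,2,3,1,2,0,1,0,1,0,1,1,0,0,2,0,0,2,0] -> 15 nonzero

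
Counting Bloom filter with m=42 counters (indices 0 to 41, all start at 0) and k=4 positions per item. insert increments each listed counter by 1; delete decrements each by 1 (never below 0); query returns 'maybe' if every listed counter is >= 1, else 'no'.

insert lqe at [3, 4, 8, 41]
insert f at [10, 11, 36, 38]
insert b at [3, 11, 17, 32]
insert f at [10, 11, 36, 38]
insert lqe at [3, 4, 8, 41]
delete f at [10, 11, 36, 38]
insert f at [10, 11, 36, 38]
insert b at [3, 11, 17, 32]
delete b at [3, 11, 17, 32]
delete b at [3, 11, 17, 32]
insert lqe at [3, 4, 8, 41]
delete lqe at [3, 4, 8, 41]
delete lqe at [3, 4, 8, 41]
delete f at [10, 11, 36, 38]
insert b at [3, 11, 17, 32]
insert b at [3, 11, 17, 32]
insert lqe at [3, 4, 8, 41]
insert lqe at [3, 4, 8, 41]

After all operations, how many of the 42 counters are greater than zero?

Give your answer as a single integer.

Step 1: insert lqe at [3, 4, 8, 41] -> counters=[0,0,0,1,1,0,0,0,1,0,0,0,0,0,0,0,0,0,0,0,0,0,0,0,0,0,0,0,0,0,0,0,0,0,0,0,0,0,0,0,0,1]
Step 2: insert f at [10, 11, 36, 38] -> counters=[0,0,0,1,1,0,0,0,1,0,1,1,0,0,0,0,0,0,0,0,0,0,0,0,0,0,0,0,0,0,0,0,0,0,0,0,1,0,1,0,0,1]
Step 3: insert b at [3, 11, 17, 32] -> counters=[0,0,0,2,1,0,0,0,1,0,1,2,0,0,0,0,0,1,0,0,0,0,0,0,0,0,0,0,0,0,0,0,1,0,0,0,1,0,1,0,0,1]
Step 4: insert f at [10, 11, 36, 38] -> counters=[0,0,0,2,1,0,0,0,1,0,2,3,0,0,0,0,0,1,0,0,0,0,0,0,0,0,0,0,0,0,0,0,1,0,0,0,2,0,2,0,0,1]
Step 5: insert lqe at [3, 4, 8, 41] -> counters=[0,0,0,3,2,0,0,0,2,0,2,3,0,0,0,0,0,1,0,0,0,0,0,0,0,0,0,0,0,0,0,0,1,0,0,0,2,0,2,0,0,2]
Step 6: delete f at [10, 11, 36, 38] -> counters=[0,0,0,3,2,0,0,0,2,0,1,2,0,0,0,0,0,1,0,0,0,0,0,0,0,0,0,0,0,0,0,0,1,0,0,0,1,0,1,0,0,2]
Step 7: insert f at [10, 11, 36, 38] -> counters=[0,0,0,3,2,0,0,0,2,0,2,3,0,0,0,0,0,1,0,0,0,0,0,0,0,0,0,0,0,0,0,0,1,0,0,0,2,0,2,0,0,2]
Step 8: insert b at [3, 11, 17, 32] -> counters=[0,0,0,4,2,0,0,0,2,0,2,4,0,0,0,0,0,2,0,0,0,0,0,0,0,0,0,0,0,0,0,0,2,0,0,0,2,0,2,0,0,2]
Step 9: delete b at [3, 11, 17, 32] -> counters=[0,0,0,3,2,0,0,0,2,0,2,3,0,0,0,0,0,1,0,0,0,0,0,0,0,0,0,0,0,0,0,0,1,0,0,0,2,0,2,0,0,2]
Step 10: delete b at [3, 11, 17, 32] -> counters=[0,0,0,2,2,0,0,0,2,0,2,2,0,0,0,0,0,0,0,0,0,0,0,0,0,0,0,0,0,0,0,0,0,0,0,0,2,0,2,0,0,2]
Step 11: insert lqe at [3, 4, 8, 41] -> counters=[0,0,0,3,3,0,0,0,3,0,2,2,0,0,0,0,0,0,0,0,0,0,0,0,0,0,0,0,0,0,0,0,0,0,0,0,2,0,2,0,0,3]
Step 12: delete lqe at [3, 4, 8, 41] -> counters=[0,0,0,2,2,0,0,0,2,0,2,2,0,0,0,0,0,0,0,0,0,0,0,0,0,0,0,0,0,0,0,0,0,0,0,0,2,0,2,0,0,2]
Step 13: delete lqe at [3, 4, 8, 41] -> counters=[0,0,0,1,1,0,0,0,1,0,2,2,0,0,0,0,0,0,0,0,0,0,0,0,0,0,0,0,0,0,0,0,0,0,0,0,2,0,2,0,0,1]
Step 14: delete f at [10, 11, 36, 38] -> counters=[0,0,0,1,1,0,0,0,1,0,1,1,0,0,0,0,0,0,0,0,0,0,0,0,0,0,0,0,0,0,0,0,0,0,0,0,1,0,1,0,0,1]
Step 15: insert b at [3, 11, 17, 32] -> counters=[0,0,0,2,1,0,0,0,1,0,1,2,0,0,0,0,0,1,0,0,0,0,0,0,0,0,0,0,0,0,0,0,1,0,0,0,1,0,1,0,0,1]
Step 16: insert b at [3, 11, 17, 32] -> counters=[0,0,0,3,1,0,0,0,1,0,1,3,0,0,0,0,0,2,0,0,0,0,0,0,0,0,0,0,0,0,0,0,2,0,0,0,1,0,1,0,0,1]
Step 17: insert lqe at [3, 4, 8, 41] -> counters=[0,0,0,4,2,0,0,0,2,0,1,3,0,0,0,0,0,2,0,0,0,0,0,0,0,0,0,0,0,0,0,0,2,0,0,0,1,0,1,0,0,2]
Step 18: insert lqe at [3, 4, 8, 41] -> counters=[0,0,0,5,3,0,0,0,3,0,1,3,0,0,0,0,0,2,0,0,0,0,0,0,0,0,0,0,0,0,0,0,2,0,0,0,1,0,1,0,0,3]
Final counters=[0,0,0,5,3,0,0,0,3,0,1,3,0,0,0,0,0,2,0,0,0,0,0,0,0,0,0,0,0,0,0,0,2,0,0,0,1,0,1,0,0,3] -> 10 nonzero

Answer: 10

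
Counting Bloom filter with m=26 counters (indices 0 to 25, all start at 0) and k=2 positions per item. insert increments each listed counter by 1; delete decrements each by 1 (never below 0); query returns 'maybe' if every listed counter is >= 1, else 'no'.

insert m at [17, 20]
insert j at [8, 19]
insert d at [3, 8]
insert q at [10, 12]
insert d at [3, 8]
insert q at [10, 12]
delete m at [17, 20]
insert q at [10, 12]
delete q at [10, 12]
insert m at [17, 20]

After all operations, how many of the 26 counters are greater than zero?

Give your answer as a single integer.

Step 1: insert m at [17, 20] -> counters=[0,0,0,0,0,0,0,0,0,0,0,0,0,0,0,0,0,1,0,0,1,0,0,0,0,0]
Step 2: insert j at [8, 19] -> counters=[0,0,0,0,0,0,0,0,1,0,0,0,0,0,0,0,0,1,0,1,1,0,0,0,0,0]
Step 3: insert d at [3, 8] -> counters=[0,0,0,1,0,0,0,0,2,0,0,0,0,0,0,0,0,1,0,1,1,0,0,0,0,0]
Step 4: insert q at [10, 12] -> counters=[0,0,0,1,0,0,0,0,2,0,1,0,1,0,0,0,0,1,0,1,1,0,0,0,0,0]
Step 5: insert d at [3, 8] -> counters=[0,0,0,2,0,0,0,0,3,0,1,0,1,0,0,0,0,1,0,1,1,0,0,0,0,0]
Step 6: insert q at [10, 12] -> counters=[0,0,0,2,0,0,0,0,3,0,2,0,2,0,0,0,0,1,0,1,1,0,0,0,0,0]
Step 7: delete m at [17, 20] -> counters=[0,0,0,2,0,0,0,0,3,0,2,0,2,0,0,0,0,0,0,1,0,0,0,0,0,0]
Step 8: insert q at [10, 12] -> counters=[0,0,0,2,0,0,0,0,3,0,3,0,3,0,0,0,0,0,0,1,0,0,0,0,0,0]
Step 9: delete q at [10, 12] -> counters=[0,0,0,2,0,0,0,0,3,0,2,0,2,0,0,0,0,0,0,1,0,0,0,0,0,0]
Step 10: insert m at [17, 20] -> counters=[0,0,0,2,0,0,0,0,3,0,2,0,2,0,0,0,0,1,0,1,1,0,0,0,0,0]
Final counters=[0,0,0,2,0,0,0,0,3,0,2,0,2,0,0,0,0,1,0,1,1,0,0,0,0,0] -> 7 nonzero

Answer: 7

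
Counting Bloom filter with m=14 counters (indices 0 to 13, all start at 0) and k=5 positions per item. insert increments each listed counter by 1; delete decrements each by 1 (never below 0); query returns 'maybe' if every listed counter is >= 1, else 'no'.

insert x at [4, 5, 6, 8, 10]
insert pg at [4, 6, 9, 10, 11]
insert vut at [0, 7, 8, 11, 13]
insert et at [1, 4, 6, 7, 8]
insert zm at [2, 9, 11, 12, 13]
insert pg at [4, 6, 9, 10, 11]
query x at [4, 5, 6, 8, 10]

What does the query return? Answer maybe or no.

Step 1: insert x at [4, 5, 6, 8, 10] -> counters=[0,0,0,0,1,1,1,0,1,0,1,0,0,0]
Step 2: insert pg at [4, 6, 9, 10, 11] -> counters=[0,0,0,0,2,1,2,0,1,1,2,1,0,0]
Step 3: insert vut at [0, 7, 8, 11, 13] -> counters=[1,0,0,0,2,1,2,1,2,1,2,2,0,1]
Step 4: insert et at [1, 4, 6, 7, 8] -> counters=[1,1,0,0,3,1,3,2,3,1,2,2,0,1]
Step 5: insert zm at [2, 9, 11, 12, 13] -> counters=[1,1,1,0,3,1,3,2,3,2,2,3,1,2]
Step 6: insert pg at [4, 6, 9, 10, 11] -> counters=[1,1,1,0,4,1,4,2,3,3,3,4,1,2]
Query x: check counters[4]=4 counters[5]=1 counters[6]=4 counters[8]=3 counters[10]=3 -> maybe

Answer: maybe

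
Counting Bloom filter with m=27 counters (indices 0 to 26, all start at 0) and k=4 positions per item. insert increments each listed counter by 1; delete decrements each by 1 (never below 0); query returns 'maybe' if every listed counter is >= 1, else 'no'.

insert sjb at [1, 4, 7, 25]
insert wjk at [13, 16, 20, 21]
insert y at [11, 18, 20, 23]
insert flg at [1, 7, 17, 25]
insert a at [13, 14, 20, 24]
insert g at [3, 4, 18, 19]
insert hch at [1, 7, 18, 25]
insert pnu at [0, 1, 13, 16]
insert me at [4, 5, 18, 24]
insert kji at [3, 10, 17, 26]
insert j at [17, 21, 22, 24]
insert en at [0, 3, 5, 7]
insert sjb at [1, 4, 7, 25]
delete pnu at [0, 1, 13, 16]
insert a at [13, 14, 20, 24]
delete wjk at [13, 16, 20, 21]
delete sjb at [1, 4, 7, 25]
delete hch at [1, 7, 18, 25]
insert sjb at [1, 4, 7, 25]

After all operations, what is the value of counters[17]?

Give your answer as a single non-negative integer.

Step 1: insert sjb at [1, 4, 7, 25] -> counters=[0,1,0,0,1,0,0,1,0,0,0,0,0,0,0,0,0,0,0,0,0,0,0,0,0,1,0]
Step 2: insert wjk at [13, 16, 20, 21] -> counters=[0,1,0,0,1,0,0,1,0,0,0,0,0,1,0,0,1,0,0,0,1,1,0,0,0,1,0]
Step 3: insert y at [11, 18, 20, 23] -> counters=[0,1,0,0,1,0,0,1,0,0,0,1,0,1,0,0,1,0,1,0,2,1,0,1,0,1,0]
Step 4: insert flg at [1, 7, 17, 25] -> counters=[0,2,0,0,1,0,0,2,0,0,0,1,0,1,0,0,1,1,1,0,2,1,0,1,0,2,0]
Step 5: insert a at [13, 14, 20, 24] -> counters=[0,2,0,0,1,0,0,2,0,0,0,1,0,2,1,0,1,1,1,0,3,1,0,1,1,2,0]
Step 6: insert g at [3, 4, 18, 19] -> counters=[0,2,0,1,2,0,0,2,0,0,0,1,0,2,1,0,1,1,2,1,3,1,0,1,1,2,0]
Step 7: insert hch at [1, 7, 18, 25] -> counters=[0,3,0,1,2,0,0,3,0,0,0,1,0,2,1,0,1,1,3,1,3,1,0,1,1,3,0]
Step 8: insert pnu at [0, 1, 13, 16] -> counters=[1,4,0,1,2,0,0,3,0,0,0,1,0,3,1,0,2,1,3,1,3,1,0,1,1,3,0]
Step 9: insert me at [4, 5, 18, 24] -> counters=[1,4,0,1,3,1,0,3,0,0,0,1,0,3,1,0,2,1,4,1,3,1,0,1,2,3,0]
Step 10: insert kji at [3, 10, 17, 26] -> counters=[1,4,0,2,3,1,0,3,0,0,1,1,0,3,1,0,2,2,4,1,3,1,0,1,2,3,1]
Step 11: insert j at [17, 21, 22, 24] -> counters=[1,4,0,2,3,1,0,3,0,0,1,1,0,3,1,0,2,3,4,1,3,2,1,1,3,3,1]
Step 12: insert en at [0, 3, 5, 7] -> counters=[2,4,0,3,3,2,0,4,0,0,1,1,0,3,1,0,2,3,4,1,3,2,1,1,3,3,1]
Step 13: insert sjb at [1, 4, 7, 25] -> counters=[2,5,0,3,4,2,0,5,0,0,1,1,0,3,1,0,2,3,4,1,3,2,1,1,3,4,1]
Step 14: delete pnu at [0, 1, 13, 16] -> counters=[1,4,0,3,4,2,0,5,0,0,1,1,0,2,1,0,1,3,4,1,3,2,1,1,3,4,1]
Step 15: insert a at [13, 14, 20, 24] -> counters=[1,4,0,3,4,2,0,5,0,0,1,1,0,3,2,0,1,3,4,1,4,2,1,1,4,4,1]
Step 16: delete wjk at [13, 16, 20, 21] -> counters=[1,4,0,3,4,2,0,5,0,0,1,1,0,2,2,0,0,3,4,1,3,1,1,1,4,4,1]
Step 17: delete sjb at [1, 4, 7, 25] -> counters=[1,3,0,3,3,2,0,4,0,0,1,1,0,2,2,0,0,3,4,1,3,1,1,1,4,3,1]
Step 18: delete hch at [1, 7, 18, 25] -> counters=[1,2,0,3,3,2,0,3,0,0,1,1,0,2,2,0,0,3,3,1,3,1,1,1,4,2,1]
Step 19: insert sjb at [1, 4, 7, 25] -> counters=[1,3,0,3,4,2,0,4,0,0,1,1,0,2,2,0,0,3,3,1,3,1,1,1,4,3,1]
Final counters=[1,3,0,3,4,2,0,4,0,0,1,1,0,2,2,0,0,3,3,1,3,1,1,1,4,3,1] -> counters[17]=3

Answer: 3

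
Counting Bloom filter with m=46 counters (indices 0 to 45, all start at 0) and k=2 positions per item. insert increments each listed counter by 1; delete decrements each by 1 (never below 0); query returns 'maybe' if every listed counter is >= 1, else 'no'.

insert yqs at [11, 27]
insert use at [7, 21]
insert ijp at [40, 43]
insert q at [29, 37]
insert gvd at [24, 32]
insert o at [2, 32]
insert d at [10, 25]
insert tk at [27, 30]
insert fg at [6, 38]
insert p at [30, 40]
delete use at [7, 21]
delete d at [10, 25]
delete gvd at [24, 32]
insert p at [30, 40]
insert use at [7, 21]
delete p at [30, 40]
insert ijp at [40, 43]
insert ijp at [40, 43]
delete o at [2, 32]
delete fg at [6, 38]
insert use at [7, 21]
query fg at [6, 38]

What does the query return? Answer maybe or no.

Step 1: insert yqs at [11, 27] -> counters=[0,0,0,0,0,0,0,0,0,0,0,1,0,0,0,0,0,0,0,0,0,0,0,0,0,0,0,1,0,0,0,0,0,0,0,0,0,0,0,0,0,0,0,0,0,0]
Step 2: insert use at [7, 21] -> counters=[0,0,0,0,0,0,0,1,0,0,0,1,0,0,0,0,0,0,0,0,0,1,0,0,0,0,0,1,0,0,0,0,0,0,0,0,0,0,0,0,0,0,0,0,0,0]
Step 3: insert ijp at [40, 43] -> counters=[0,0,0,0,0,0,0,1,0,0,0,1,0,0,0,0,0,0,0,0,0,1,0,0,0,0,0,1,0,0,0,0,0,0,0,0,0,0,0,0,1,0,0,1,0,0]
Step 4: insert q at [29, 37] -> counters=[0,0,0,0,0,0,0,1,0,0,0,1,0,0,0,0,0,0,0,0,0,1,0,0,0,0,0,1,0,1,0,0,0,0,0,0,0,1,0,0,1,0,0,1,0,0]
Step 5: insert gvd at [24, 32] -> counters=[0,0,0,0,0,0,0,1,0,0,0,1,0,0,0,0,0,0,0,0,0,1,0,0,1,0,0,1,0,1,0,0,1,0,0,0,0,1,0,0,1,0,0,1,0,0]
Step 6: insert o at [2, 32] -> counters=[0,0,1,0,0,0,0,1,0,0,0,1,0,0,0,0,0,0,0,0,0,1,0,0,1,0,0,1,0,1,0,0,2,0,0,0,0,1,0,0,1,0,0,1,0,0]
Step 7: insert d at [10, 25] -> counters=[0,0,1,0,0,0,0,1,0,0,1,1,0,0,0,0,0,0,0,0,0,1,0,0,1,1,0,1,0,1,0,0,2,0,0,0,0,1,0,0,1,0,0,1,0,0]
Step 8: insert tk at [27, 30] -> counters=[0,0,1,0,0,0,0,1,0,0,1,1,0,0,0,0,0,0,0,0,0,1,0,0,1,1,0,2,0,1,1,0,2,0,0,0,0,1,0,0,1,0,0,1,0,0]
Step 9: insert fg at [6, 38] -> counters=[0,0,1,0,0,0,1,1,0,0,1,1,0,0,0,0,0,0,0,0,0,1,0,0,1,1,0,2,0,1,1,0,2,0,0,0,0,1,1,0,1,0,0,1,0,0]
Step 10: insert p at [30, 40] -> counters=[0,0,1,0,0,0,1,1,0,0,1,1,0,0,0,0,0,0,0,0,0,1,0,0,1,1,0,2,0,1,2,0,2,0,0,0,0,1,1,0,2,0,0,1,0,0]
Step 11: delete use at [7, 21] -> counters=[0,0,1,0,0,0,1,0,0,0,1,1,0,0,0,0,0,0,0,0,0,0,0,0,1,1,0,2,0,1,2,0,2,0,0,0,0,1,1,0,2,0,0,1,0,0]
Step 12: delete d at [10, 25] -> counters=[0,0,1,0,0,0,1,0,0,0,0,1,0,0,0,0,0,0,0,0,0,0,0,0,1,0,0,2,0,1,2,0,2,0,0,0,0,1,1,0,2,0,0,1,0,0]
Step 13: delete gvd at [24, 32] -> counters=[0,0,1,0,0,0,1,0,0,0,0,1,0,0,0,0,0,0,0,0,0,0,0,0,0,0,0,2,0,1,2,0,1,0,0,0,0,1,1,0,2,0,0,1,0,0]
Step 14: insert p at [30, 40] -> counters=[0,0,1,0,0,0,1,0,0,0,0,1,0,0,0,0,0,0,0,0,0,0,0,0,0,0,0,2,0,1,3,0,1,0,0,0,0,1,1,0,3,0,0,1,0,0]
Step 15: insert use at [7, 21] -> counters=[0,0,1,0,0,0,1,1,0,0,0,1,0,0,0,0,0,0,0,0,0,1,0,0,0,0,0,2,0,1,3,0,1,0,0,0,0,1,1,0,3,0,0,1,0,0]
Step 16: delete p at [30, 40] -> counters=[0,0,1,0,0,0,1,1,0,0,0,1,0,0,0,0,0,0,0,0,0,1,0,0,0,0,0,2,0,1,2,0,1,0,0,0,0,1,1,0,2,0,0,1,0,0]
Step 17: insert ijp at [40, 43] -> counters=[0,0,1,0,0,0,1,1,0,0,0,1,0,0,0,0,0,0,0,0,0,1,0,0,0,0,0,2,0,1,2,0,1,0,0,0,0,1,1,0,3,0,0,2,0,0]
Step 18: insert ijp at [40, 43] -> counters=[0,0,1,0,0,0,1,1,0,0,0,1,0,0,0,0,0,0,0,0,0,1,0,0,0,0,0,2,0,1,2,0,1,0,0,0,0,1,1,0,4,0,0,3,0,0]
Step 19: delete o at [2, 32] -> counters=[0,0,0,0,0,0,1,1,0,0,0,1,0,0,0,0,0,0,0,0,0,1,0,0,0,0,0,2,0,1,2,0,0,0,0,0,0,1,1,0,4,0,0,3,0,0]
Step 20: delete fg at [6, 38] -> counters=[0,0,0,0,0,0,0,1,0,0,0,1,0,0,0,0,0,0,0,0,0,1,0,0,0,0,0,2,0,1,2,0,0,0,0,0,0,1,0,0,4,0,0,3,0,0]
Step 21: insert use at [7, 21] -> counters=[0,0,0,0,0,0,0,2,0,0,0,1,0,0,0,0,0,0,0,0,0,2,0,0,0,0,0,2,0,1,2,0,0,0,0,0,0,1,0,0,4,0,0,3,0,0]
Query fg: check counters[6]=0 counters[38]=0 -> no

Answer: no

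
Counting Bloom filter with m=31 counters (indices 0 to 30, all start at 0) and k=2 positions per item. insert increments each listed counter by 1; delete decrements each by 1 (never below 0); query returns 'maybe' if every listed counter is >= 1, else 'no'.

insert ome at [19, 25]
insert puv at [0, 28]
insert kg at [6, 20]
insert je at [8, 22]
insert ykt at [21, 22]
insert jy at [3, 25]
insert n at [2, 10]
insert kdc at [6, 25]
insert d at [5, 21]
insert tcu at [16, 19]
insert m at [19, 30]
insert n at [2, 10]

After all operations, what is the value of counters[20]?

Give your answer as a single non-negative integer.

Step 1: insert ome at [19, 25] -> counters=[0,0,0,0,0,0,0,0,0,0,0,0,0,0,0,0,0,0,0,1,0,0,0,0,0,1,0,0,0,0,0]
Step 2: insert puv at [0, 28] -> counters=[1,0,0,0,0,0,0,0,0,0,0,0,0,0,0,0,0,0,0,1,0,0,0,0,0,1,0,0,1,0,0]
Step 3: insert kg at [6, 20] -> counters=[1,0,0,0,0,0,1,0,0,0,0,0,0,0,0,0,0,0,0,1,1,0,0,0,0,1,0,0,1,0,0]
Step 4: insert je at [8, 22] -> counters=[1,0,0,0,0,0,1,0,1,0,0,0,0,0,0,0,0,0,0,1,1,0,1,0,0,1,0,0,1,0,0]
Step 5: insert ykt at [21, 22] -> counters=[1,0,0,0,0,0,1,0,1,0,0,0,0,0,0,0,0,0,0,1,1,1,2,0,0,1,0,0,1,0,0]
Step 6: insert jy at [3, 25] -> counters=[1,0,0,1,0,0,1,0,1,0,0,0,0,0,0,0,0,0,0,1,1,1,2,0,0,2,0,0,1,0,0]
Step 7: insert n at [2, 10] -> counters=[1,0,1,1,0,0,1,0,1,0,1,0,0,0,0,0,0,0,0,1,1,1,2,0,0,2,0,0,1,0,0]
Step 8: insert kdc at [6, 25] -> counters=[1,0,1,1,0,0,2,0,1,0,1,0,0,0,0,0,0,0,0,1,1,1,2,0,0,3,0,0,1,0,0]
Step 9: insert d at [5, 21] -> counters=[1,0,1,1,0,1,2,0,1,0,1,0,0,0,0,0,0,0,0,1,1,2,2,0,0,3,0,0,1,0,0]
Step 10: insert tcu at [16, 19] -> counters=[1,0,1,1,0,1,2,0,1,0,1,0,0,0,0,0,1,0,0,2,1,2,2,0,0,3,0,0,1,0,0]
Step 11: insert m at [19, 30] -> counters=[1,0,1,1,0,1,2,0,1,0,1,0,0,0,0,0,1,0,0,3,1,2,2,0,0,3,0,0,1,0,1]
Step 12: insert n at [2, 10] -> counters=[1,0,2,1,0,1,2,0,1,0,2,0,0,0,0,0,1,0,0,3,1,2,2,0,0,3,0,0,1,0,1]
Final counters=[1,0,2,1,0,1,2,0,1,0,2,0,0,0,0,0,1,0,0,3,1,2,2,0,0,3,0,0,1,0,1] -> counters[20]=1

Answer: 1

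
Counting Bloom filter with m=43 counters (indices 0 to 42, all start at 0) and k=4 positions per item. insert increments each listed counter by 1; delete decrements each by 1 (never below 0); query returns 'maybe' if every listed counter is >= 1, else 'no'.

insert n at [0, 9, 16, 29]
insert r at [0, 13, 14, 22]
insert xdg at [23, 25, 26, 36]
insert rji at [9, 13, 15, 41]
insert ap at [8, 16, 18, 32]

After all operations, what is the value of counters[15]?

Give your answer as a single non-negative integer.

Step 1: insert n at [0, 9, 16, 29] -> counters=[1,0,0,0,0,0,0,0,0,1,0,0,0,0,0,0,1,0,0,0,0,0,0,0,0,0,0,0,0,1,0,0,0,0,0,0,0,0,0,0,0,0,0]
Step 2: insert r at [0, 13, 14, 22] -> counters=[2,0,0,0,0,0,0,0,0,1,0,0,0,1,1,0,1,0,0,0,0,0,1,0,0,0,0,0,0,1,0,0,0,0,0,0,0,0,0,0,0,0,0]
Step 3: insert xdg at [23, 25, 26, 36] -> counters=[2,0,0,0,0,0,0,0,0,1,0,0,0,1,1,0,1,0,0,0,0,0,1,1,0,1,1,0,0,1,0,0,0,0,0,0,1,0,0,0,0,0,0]
Step 4: insert rji at [9, 13, 15, 41] -> counters=[2,0,0,0,0,0,0,0,0,2,0,0,0,2,1,1,1,0,0,0,0,0,1,1,0,1,1,0,0,1,0,0,0,0,0,0,1,0,0,0,0,1,0]
Step 5: insert ap at [8, 16, 18, 32] -> counters=[2,0,0,0,0,0,0,0,1,2,0,0,0,2,1,1,2,0,1,0,0,0,1,1,0,1,1,0,0,1,0,0,1,0,0,0,1,0,0,0,0,1,0]
Final counters=[2,0,0,0,0,0,0,0,1,2,0,0,0,2,1,1,2,0,1,0,0,0,1,1,0,1,1,0,0,1,0,0,1,0,0,0,1,0,0,0,0,1,0] -> counters[15]=1

Answer: 1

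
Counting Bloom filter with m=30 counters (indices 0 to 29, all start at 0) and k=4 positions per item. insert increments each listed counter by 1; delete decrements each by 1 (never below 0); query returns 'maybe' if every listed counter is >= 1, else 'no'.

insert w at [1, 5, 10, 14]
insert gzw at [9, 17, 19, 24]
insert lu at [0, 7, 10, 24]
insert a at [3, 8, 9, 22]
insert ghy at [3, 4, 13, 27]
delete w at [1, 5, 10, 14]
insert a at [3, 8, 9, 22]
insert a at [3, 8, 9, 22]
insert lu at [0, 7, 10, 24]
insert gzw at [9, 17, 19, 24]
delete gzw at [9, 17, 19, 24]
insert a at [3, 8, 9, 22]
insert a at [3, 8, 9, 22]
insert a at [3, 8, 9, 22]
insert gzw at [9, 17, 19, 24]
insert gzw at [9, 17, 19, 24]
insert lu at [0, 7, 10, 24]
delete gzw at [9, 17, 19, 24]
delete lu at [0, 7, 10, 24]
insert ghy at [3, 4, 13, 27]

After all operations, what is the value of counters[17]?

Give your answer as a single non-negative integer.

Step 1: insert w at [1, 5, 10, 14] -> counters=[0,1,0,0,0,1,0,0,0,0,1,0,0,0,1,0,0,0,0,0,0,0,0,0,0,0,0,0,0,0]
Step 2: insert gzw at [9, 17, 19, 24] -> counters=[0,1,0,0,0,1,0,0,0,1,1,0,0,0,1,0,0,1,0,1,0,0,0,0,1,0,0,0,0,0]
Step 3: insert lu at [0, 7, 10, 24] -> counters=[1,1,0,0,0,1,0,1,0,1,2,0,0,0,1,0,0,1,0,1,0,0,0,0,2,0,0,0,0,0]
Step 4: insert a at [3, 8, 9, 22] -> counters=[1,1,0,1,0,1,0,1,1,2,2,0,0,0,1,0,0,1,0,1,0,0,1,0,2,0,0,0,0,0]
Step 5: insert ghy at [3, 4, 13, 27] -> counters=[1,1,0,2,1,1,0,1,1,2,2,0,0,1,1,0,0,1,0,1,0,0,1,0,2,0,0,1,0,0]
Step 6: delete w at [1, 5, 10, 14] -> counters=[1,0,0,2,1,0,0,1,1,2,1,0,0,1,0,0,0,1,0,1,0,0,1,0,2,0,0,1,0,0]
Step 7: insert a at [3, 8, 9, 22] -> counters=[1,0,0,3,1,0,0,1,2,3,1,0,0,1,0,0,0,1,0,1,0,0,2,0,2,0,0,1,0,0]
Step 8: insert a at [3, 8, 9, 22] -> counters=[1,0,0,4,1,0,0,1,3,4,1,0,0,1,0,0,0,1,0,1,0,0,3,0,2,0,0,1,0,0]
Step 9: insert lu at [0, 7, 10, 24] -> counters=[2,0,0,4,1,0,0,2,3,4,2,0,0,1,0,0,0,1,0,1,0,0,3,0,3,0,0,1,0,0]
Step 10: insert gzw at [9, 17, 19, 24] -> counters=[2,0,0,4,1,0,0,2,3,5,2,0,0,1,0,0,0,2,0,2,0,0,3,0,4,0,0,1,0,0]
Step 11: delete gzw at [9, 17, 19, 24] -> counters=[2,0,0,4,1,0,0,2,3,4,2,0,0,1,0,0,0,1,0,1,0,0,3,0,3,0,0,1,0,0]
Step 12: insert a at [3, 8, 9, 22] -> counters=[2,0,0,5,1,0,0,2,4,5,2,0,0,1,0,0,0,1,0,1,0,0,4,0,3,0,0,1,0,0]
Step 13: insert a at [3, 8, 9, 22] -> counters=[2,0,0,6,1,0,0,2,5,6,2,0,0,1,0,0,0,1,0,1,0,0,5,0,3,0,0,1,0,0]
Step 14: insert a at [3, 8, 9, 22] -> counters=[2,0,0,7,1,0,0,2,6,7,2,0,0,1,0,0,0,1,0,1,0,0,6,0,3,0,0,1,0,0]
Step 15: insert gzw at [9, 17, 19, 24] -> counters=[2,0,0,7,1,0,0,2,6,8,2,0,0,1,0,0,0,2,0,2,0,0,6,0,4,0,0,1,0,0]
Step 16: insert gzw at [9, 17, 19, 24] -> counters=[2,0,0,7,1,0,0,2,6,9,2,0,0,1,0,0,0,3,0,3,0,0,6,0,5,0,0,1,0,0]
Step 17: insert lu at [0, 7, 10, 24] -> counters=[3,0,0,7,1,0,0,3,6,9,3,0,0,1,0,0,0,3,0,3,0,0,6,0,6,0,0,1,0,0]
Step 18: delete gzw at [9, 17, 19, 24] -> counters=[3,0,0,7,1,0,0,3,6,8,3,0,0,1,0,0,0,2,0,2,0,0,6,0,5,0,0,1,0,0]
Step 19: delete lu at [0, 7, 10, 24] -> counters=[2,0,0,7,1,0,0,2,6,8,2,0,0,1,0,0,0,2,0,2,0,0,6,0,4,0,0,1,0,0]
Step 20: insert ghy at [3, 4, 13, 27] -> counters=[2,0,0,8,2,0,0,2,6,8,2,0,0,2,0,0,0,2,0,2,0,0,6,0,4,0,0,2,0,0]
Final counters=[2,0,0,8,2,0,0,2,6,8,2,0,0,2,0,0,0,2,0,2,0,0,6,0,4,0,0,2,0,0] -> counters[17]=2

Answer: 2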